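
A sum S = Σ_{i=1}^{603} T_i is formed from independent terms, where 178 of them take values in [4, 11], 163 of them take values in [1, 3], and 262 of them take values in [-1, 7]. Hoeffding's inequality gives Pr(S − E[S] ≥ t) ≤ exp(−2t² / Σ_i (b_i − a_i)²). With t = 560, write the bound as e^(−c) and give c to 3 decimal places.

Σ(b_i − a_i)² = 178·7² + 163·2² + 262·8² = 26142.
c = 2t² / 26142 = 2·560² / 26142 = 23.9920.

23.992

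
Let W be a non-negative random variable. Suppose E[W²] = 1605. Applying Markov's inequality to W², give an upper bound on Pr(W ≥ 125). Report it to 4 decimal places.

Since W ≥ 0, the event {W ≥ 125} is the same as {W² ≥ 15625}.
Markov's inequality applied to W² gives Pr(W² ≥ 15625) ≤ E[W²]/15625 = 1605/15625 = 0.1027.

0.1027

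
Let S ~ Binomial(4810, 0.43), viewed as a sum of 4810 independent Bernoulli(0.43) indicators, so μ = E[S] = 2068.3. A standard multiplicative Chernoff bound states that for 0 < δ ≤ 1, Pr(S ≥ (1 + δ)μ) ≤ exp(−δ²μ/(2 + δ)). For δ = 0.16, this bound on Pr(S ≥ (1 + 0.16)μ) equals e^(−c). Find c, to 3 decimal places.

c = δ²μ/(2 + δ) = 0.16²·2068.3/(2 + 0.16) = 24.5132.

24.513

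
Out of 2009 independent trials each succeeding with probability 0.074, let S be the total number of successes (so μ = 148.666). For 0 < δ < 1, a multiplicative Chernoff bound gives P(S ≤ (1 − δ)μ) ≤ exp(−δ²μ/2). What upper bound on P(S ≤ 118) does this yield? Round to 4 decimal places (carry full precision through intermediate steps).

Write 118 = (1 − δ)μ, so δ = 1 − 118/148.666 = 0.2062745…
Then the exponent is δ²μ/2 = (μ − 118)²/(2μ) = 3.162806.
Bound = exp(−3.162806) = 0.04231.

0.0423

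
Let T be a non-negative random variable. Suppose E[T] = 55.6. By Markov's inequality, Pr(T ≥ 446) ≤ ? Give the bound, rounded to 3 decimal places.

Markov's inequality: for a non-negative random variable, Pr(T ≥ a) ≤ E[T]/a.
Here E[T] = 55.6 and a = 446, so the bound is 55.6/446 = 0.1247.

0.125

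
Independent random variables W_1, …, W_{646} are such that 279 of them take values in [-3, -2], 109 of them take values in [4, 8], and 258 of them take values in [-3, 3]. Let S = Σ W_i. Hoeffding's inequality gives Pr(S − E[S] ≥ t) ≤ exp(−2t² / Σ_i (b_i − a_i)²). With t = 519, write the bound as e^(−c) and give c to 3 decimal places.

47.628

Σ(b_i − a_i)² = 279·1² + 109·4² + 258·6² = 11311.
c = 2t² / 11311 = 2·519² / 11311 = 47.6281.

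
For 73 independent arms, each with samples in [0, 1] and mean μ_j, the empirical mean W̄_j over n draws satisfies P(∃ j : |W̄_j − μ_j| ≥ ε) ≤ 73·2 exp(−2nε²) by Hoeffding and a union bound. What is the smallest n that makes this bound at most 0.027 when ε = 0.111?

Need 2·73·exp(−2nε²) ≤ 0.027, i.e. exp(−2nε²) ≤ 0.027/146.
So 2nε² ≥ ln(146/0.027) = 8.595525.
Hence n ≥ 8.595525/(2·0.111²) = 348.816.
The smallest integer n is 349.

349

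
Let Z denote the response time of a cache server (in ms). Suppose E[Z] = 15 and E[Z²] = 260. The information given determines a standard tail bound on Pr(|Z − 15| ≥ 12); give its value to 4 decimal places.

0.2431

The first two moments determine the variance, so Chebyshev's inequality is the sharpest standard bound available.
Var(Z) = E[Z²] − (E[Z])² = 260 − 225 = 35.
Chebyshev's inequality: Pr(|Z − μ| ≥ t) ≤ Var(Z)/t² = 35/144 = 0.2431.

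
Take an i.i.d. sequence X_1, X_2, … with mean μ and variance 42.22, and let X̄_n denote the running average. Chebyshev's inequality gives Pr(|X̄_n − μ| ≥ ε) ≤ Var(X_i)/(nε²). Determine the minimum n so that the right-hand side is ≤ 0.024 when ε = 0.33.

16154

Require 42.22/(n·0.33²) ≤ 0.024, i.e. n ≥ 42.22/(0.024·0.33²) = 16153.964.
The smallest integer n is 16154.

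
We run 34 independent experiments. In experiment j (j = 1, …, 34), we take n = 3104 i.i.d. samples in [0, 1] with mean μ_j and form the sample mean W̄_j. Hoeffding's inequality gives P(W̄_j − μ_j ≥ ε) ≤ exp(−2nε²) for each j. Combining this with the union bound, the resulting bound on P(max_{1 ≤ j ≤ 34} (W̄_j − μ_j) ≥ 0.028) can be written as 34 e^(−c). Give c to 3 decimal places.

4.867

Union bound over the 34 events: P(max_{1 ≤ j ≤ 34} (W̄_j − μ_j) ≥ 0.028) ≤ 34·exp(−2nε²) = 34 exp(−2·3104·0.028²).
So c = 2·3104·0.028² = 4.8671.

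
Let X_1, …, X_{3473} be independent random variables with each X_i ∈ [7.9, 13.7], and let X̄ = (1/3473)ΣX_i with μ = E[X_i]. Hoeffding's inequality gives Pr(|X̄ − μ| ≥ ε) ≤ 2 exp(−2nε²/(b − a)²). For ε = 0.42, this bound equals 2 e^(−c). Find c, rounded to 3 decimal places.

c = 2nε²/(b − a)² = 2·3473·0.42² / 5.8² = 36.4231.

36.423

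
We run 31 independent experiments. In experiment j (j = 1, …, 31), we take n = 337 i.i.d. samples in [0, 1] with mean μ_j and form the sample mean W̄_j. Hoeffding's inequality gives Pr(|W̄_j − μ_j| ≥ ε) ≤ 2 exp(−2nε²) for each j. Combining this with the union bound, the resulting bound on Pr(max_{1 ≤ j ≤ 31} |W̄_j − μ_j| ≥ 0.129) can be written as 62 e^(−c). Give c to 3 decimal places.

Union bound over the 31 events: Pr(max_{1 ≤ j ≤ 31} |W̄_j − μ_j| ≥ 0.129) ≤ 31·2·exp(−2nε²) = 62 exp(−2·337·0.129²).
So c = 2·337·0.129² = 11.2160.

11.216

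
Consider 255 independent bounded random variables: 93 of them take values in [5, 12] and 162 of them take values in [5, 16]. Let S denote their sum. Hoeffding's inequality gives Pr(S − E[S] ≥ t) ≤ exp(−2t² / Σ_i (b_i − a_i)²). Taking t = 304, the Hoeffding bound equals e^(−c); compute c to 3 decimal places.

Σ(b_i − a_i)² = 93·7² + 162·11² = 24159.
c = 2t² / 24159 = 2·304² / 24159 = 7.6506.

7.651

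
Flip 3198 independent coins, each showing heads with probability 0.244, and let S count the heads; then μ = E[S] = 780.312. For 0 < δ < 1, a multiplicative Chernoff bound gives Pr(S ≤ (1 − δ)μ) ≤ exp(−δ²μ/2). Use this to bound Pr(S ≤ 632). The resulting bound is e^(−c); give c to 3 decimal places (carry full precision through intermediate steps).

Write 632 = (1 − δ)μ, so δ = 1 − 632/780.312 = 0.1900676…
Then the exponent is δ²μ/2 = (μ − 632)²/(2μ) = 14.094650.

14.095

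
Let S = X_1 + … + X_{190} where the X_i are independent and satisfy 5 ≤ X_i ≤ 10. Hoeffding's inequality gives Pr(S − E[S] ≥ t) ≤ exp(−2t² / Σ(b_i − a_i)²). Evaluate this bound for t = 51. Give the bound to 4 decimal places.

0.3345

Σ(b_i − a_i)² = 190·(5)² = 4750.
Exponent = 2·51²/4750 = 1.0952.
Bound = exp(−1.0952) = 0.33449.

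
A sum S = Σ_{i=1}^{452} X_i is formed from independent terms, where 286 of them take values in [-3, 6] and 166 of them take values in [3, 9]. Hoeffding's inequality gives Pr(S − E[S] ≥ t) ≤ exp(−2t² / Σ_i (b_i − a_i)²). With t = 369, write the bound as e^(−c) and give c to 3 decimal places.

9.345

Σ(b_i − a_i)² = 286·9² + 166·6² = 29142.
c = 2t² / 29142 = 2·369² / 29142 = 9.3447.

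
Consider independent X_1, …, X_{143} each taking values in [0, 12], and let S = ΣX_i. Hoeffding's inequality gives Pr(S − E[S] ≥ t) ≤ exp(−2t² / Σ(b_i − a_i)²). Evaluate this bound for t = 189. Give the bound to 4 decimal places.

0.0311

Σ(b_i − a_i)² = 143·(12)² = 20592.
Exponent = 2·189²/20592 = 3.4694.
Bound = exp(−3.4694) = 0.03114.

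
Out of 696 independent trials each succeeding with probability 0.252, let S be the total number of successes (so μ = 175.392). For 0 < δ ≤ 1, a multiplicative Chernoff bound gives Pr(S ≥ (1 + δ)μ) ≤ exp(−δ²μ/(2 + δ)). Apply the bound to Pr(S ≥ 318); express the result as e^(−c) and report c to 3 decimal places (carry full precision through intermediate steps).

Write 318 = (1 + δ)μ, so δ = 318/175.392 − 1 = 0.8130816…
Then the exponent is δ²μ/(2 + δ) = (318 − μ)² / (μ·(2 + δ)) = 41.218831.

41.219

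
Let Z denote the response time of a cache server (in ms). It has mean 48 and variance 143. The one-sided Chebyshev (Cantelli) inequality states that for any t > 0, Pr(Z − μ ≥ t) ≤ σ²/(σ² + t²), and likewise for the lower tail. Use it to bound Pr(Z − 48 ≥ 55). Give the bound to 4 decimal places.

Here σ² = 143 and t = 55, so σ² + t² = 3168.
Cantelli's bound: 143/3168 = 0.0451.

0.0451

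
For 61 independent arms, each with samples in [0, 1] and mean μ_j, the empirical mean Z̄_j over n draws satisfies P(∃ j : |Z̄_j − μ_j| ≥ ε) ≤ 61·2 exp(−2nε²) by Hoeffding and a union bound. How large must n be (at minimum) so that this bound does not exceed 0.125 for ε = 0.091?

Need 2·61·exp(−2nε²) ≤ 0.125, i.e. exp(−2nε²) ≤ 0.125/122.
So 2nε² ≥ ln(122/0.125) = 6.883463.
Hence n ≥ 6.883463/(2·0.091²) = 415.618.
The smallest integer n is 416.

416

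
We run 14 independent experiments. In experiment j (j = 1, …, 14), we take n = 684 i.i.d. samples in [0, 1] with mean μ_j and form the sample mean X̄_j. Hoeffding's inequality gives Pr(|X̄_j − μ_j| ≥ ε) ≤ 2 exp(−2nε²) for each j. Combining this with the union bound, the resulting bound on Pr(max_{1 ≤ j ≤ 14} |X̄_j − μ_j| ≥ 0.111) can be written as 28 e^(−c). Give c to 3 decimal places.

Union bound over the 14 events: Pr(max_{1 ≤ j ≤ 14} |X̄_j − μ_j| ≥ 0.111) ≤ 14·2·exp(−2nε²) = 28 exp(−2·684·0.111²).
So c = 2·684·0.111² = 16.8551.

16.855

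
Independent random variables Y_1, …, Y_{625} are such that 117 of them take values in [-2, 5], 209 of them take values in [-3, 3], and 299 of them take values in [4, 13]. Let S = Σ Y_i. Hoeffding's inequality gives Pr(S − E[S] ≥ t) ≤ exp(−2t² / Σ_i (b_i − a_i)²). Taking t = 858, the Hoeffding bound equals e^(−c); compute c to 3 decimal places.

Σ(b_i − a_i)² = 117·7² + 209·6² + 299·9² = 37476.
c = 2t² / 37476 = 2·858² / 37476 = 39.2872.

39.287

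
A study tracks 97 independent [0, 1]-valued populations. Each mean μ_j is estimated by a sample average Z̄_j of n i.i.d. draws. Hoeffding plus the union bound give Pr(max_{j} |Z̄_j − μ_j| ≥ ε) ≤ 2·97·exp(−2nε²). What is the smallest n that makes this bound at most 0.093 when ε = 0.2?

Need 2·97·exp(−2nε²) ≤ 0.093, i.e. exp(−2nε²) ≤ 0.093/194.
So 2nε² ≥ ln(194/0.093) = 7.643014.
Hence n ≥ 7.643014/(2·0.2²) = 95.538.
The smallest integer n is 96.

96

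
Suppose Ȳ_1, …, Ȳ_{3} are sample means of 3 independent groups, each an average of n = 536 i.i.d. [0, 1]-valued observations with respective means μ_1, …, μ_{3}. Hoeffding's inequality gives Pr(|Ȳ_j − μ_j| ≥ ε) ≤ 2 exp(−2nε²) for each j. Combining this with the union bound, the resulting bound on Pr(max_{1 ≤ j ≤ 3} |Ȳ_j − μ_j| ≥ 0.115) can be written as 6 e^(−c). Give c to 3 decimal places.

Union bound over the 3 events: Pr(max_{1 ≤ j ≤ 3} |Ȳ_j − μ_j| ≥ 0.115) ≤ 3·2·exp(−2nε²) = 6 exp(−2·536·0.115²).
So c = 2·536·0.115² = 14.1772.

14.177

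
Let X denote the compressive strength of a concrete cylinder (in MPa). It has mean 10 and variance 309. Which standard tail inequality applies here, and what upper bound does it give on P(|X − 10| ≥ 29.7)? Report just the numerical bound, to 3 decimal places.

Mean and variance are known, so Chebyshev's inequality applies.
Chebyshev: P(|X − μ| ≥ t) ≤ Var(X)/t².
Bound = 309 / 882.09 = 0.3503.

0.350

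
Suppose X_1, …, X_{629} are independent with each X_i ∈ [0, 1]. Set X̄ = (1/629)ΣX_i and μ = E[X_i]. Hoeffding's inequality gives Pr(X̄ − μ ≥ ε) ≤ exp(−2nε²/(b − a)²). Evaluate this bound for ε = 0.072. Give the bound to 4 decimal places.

0.0015

Exponent: 2nε²/(b − a)² = 2·629·0.072² / 1² = 6.52147.
Bound = exp(−6.52147) = 0.00147.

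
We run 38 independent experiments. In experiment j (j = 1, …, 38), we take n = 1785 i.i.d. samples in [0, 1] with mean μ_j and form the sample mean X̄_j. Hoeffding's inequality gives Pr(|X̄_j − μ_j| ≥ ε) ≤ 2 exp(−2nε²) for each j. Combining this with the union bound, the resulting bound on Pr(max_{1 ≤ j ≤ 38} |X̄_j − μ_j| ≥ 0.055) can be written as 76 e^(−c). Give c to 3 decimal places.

Union bound over the 38 events: Pr(max_{1 ≤ j ≤ 38} |X̄_j − μ_j| ≥ 0.055) ≤ 38·2·exp(−2nε²) = 76 exp(−2·1785·0.055²).
So c = 2·1785·0.055² = 10.7993.

10.799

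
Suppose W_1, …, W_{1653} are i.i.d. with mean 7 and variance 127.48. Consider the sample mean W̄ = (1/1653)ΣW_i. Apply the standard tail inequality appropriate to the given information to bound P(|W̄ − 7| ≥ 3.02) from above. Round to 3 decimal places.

0.008

With mean and variance of each term known, Chebyshev's inequality bounds the deviation of the sum (or sample mean).
Var(W̄) = Var(W_i)/n = 127.48/1653 = 0.07712.
Chebyshev: P(|W̄ − 7| ≥ 3.02) ≤ Var(W̄)/(3.02)² = 127.48/(1653·3.02²) = 0.0085.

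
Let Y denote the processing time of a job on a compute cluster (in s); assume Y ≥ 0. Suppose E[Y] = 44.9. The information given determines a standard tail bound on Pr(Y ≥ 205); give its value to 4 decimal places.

Only the mean of a non-negative variable is known, so Markov's inequality is the applicable tail bound.
Markov's inequality: for a non-negative random variable, Pr(Y ≥ a) ≤ E[Y]/a.
Here E[Y] = 44.9 and a = 205, so the bound is 44.9/205 = 0.2190.

0.2190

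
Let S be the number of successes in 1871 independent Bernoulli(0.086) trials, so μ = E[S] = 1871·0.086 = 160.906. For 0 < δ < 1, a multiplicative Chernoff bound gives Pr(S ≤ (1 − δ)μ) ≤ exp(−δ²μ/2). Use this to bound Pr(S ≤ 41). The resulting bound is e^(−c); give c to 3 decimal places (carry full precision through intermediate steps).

Write 41 = (1 − δ)μ, so δ = 1 − 41/160.906 = 0.7451928…
Then the exponent is δ²μ/2 = (μ − 41)²/(2μ) = 44.676547.

44.677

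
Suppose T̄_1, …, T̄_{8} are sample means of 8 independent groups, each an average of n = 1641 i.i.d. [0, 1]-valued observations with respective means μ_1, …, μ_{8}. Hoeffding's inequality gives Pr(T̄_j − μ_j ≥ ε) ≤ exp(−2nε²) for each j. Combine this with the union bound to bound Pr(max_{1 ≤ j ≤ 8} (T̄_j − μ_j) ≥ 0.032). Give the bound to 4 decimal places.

0.2777

Per-experiment Hoeffding bound: exp(−2·1641·0.032²) = exp(−3.36077) = 0.034709.
Union bound over 8 events: 8·0.034709 = 0.27767.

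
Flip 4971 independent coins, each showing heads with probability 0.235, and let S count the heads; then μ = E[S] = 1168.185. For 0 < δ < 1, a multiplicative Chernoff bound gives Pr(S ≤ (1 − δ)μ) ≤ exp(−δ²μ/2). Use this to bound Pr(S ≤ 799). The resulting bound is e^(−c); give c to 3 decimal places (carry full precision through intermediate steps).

Write 799 = (1 − δ)μ, so δ = 1 − 799/1168.185 = 0.316033…
Then the exponent is δ²μ/2 = (μ − 799)²/(2μ) = 58.337320.

58.337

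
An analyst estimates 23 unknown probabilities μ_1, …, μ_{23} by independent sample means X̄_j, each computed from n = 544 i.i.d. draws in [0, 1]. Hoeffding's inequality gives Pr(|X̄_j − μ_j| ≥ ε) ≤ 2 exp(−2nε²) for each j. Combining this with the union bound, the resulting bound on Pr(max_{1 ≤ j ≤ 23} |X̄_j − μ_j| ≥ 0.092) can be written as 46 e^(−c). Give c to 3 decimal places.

9.209

Union bound over the 23 events: Pr(max_{1 ≤ j ≤ 23} |X̄_j − μ_j| ≥ 0.092) ≤ 23·2·exp(−2nε²) = 46 exp(−2·544·0.092²).
So c = 2·544·0.092² = 9.2088.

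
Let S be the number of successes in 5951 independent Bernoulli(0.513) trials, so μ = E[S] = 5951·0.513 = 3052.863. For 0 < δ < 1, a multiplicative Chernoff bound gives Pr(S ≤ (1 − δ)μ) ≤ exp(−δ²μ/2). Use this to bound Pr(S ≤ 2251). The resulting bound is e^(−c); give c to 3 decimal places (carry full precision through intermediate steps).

Write 2251 = (1 − δ)μ, so δ = 1 − 2251/3052.863 = 0.2626593…
Then the exponent is δ²μ/2 = (μ − 2251)²/(2μ) = 105.308406.

105.308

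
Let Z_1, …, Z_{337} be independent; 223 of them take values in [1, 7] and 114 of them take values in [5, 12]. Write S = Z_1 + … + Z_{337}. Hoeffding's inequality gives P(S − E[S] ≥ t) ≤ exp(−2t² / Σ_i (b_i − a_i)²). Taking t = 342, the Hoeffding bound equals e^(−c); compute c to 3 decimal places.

17.183

Σ(b_i − a_i)² = 223·6² + 114·7² = 13614.
c = 2t² / 13614 = 2·342² / 13614 = 17.1829.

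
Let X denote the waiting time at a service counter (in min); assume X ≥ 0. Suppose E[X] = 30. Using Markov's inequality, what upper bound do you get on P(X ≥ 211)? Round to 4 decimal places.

Markov's inequality: for a non-negative random variable, P(X ≥ a) ≤ E[X]/a.
Here E[X] = 30 and a = 211, so the bound is 30/211 = 0.1422.

0.1422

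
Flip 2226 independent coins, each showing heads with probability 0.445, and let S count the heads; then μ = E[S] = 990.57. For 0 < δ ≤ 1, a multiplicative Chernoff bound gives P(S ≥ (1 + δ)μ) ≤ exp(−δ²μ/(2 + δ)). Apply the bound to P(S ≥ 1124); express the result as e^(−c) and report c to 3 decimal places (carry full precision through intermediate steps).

Write 1124 = (1 + δ)μ, so δ = 1124/990.57 − 1 = 0.1347002…
Then the exponent is δ²μ/(2 + δ) = (1124 − μ)² / (μ·(2 + δ)) = 8.419473.

8.419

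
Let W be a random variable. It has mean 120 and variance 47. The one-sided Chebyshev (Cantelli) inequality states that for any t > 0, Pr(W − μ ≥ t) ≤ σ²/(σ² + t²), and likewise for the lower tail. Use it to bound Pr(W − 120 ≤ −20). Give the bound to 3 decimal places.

Here σ² = 47 and t = 20, so σ² + t² = 447.
Cantelli's bound: 47/447 = 0.1051.

0.105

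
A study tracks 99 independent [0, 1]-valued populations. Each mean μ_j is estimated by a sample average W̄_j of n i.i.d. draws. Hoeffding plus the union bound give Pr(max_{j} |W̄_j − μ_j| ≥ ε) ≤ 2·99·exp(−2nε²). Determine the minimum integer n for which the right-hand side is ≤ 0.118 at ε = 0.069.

780

Need 2·99·exp(−2nε²) ≤ 0.118, i.e. exp(−2nε²) ≤ 0.118/198.
So 2nε² ≥ ln(198/0.118) = 7.425338.
Hence n ≥ 7.425338/(2·0.069²) = 779.809.
The smallest integer n is 780.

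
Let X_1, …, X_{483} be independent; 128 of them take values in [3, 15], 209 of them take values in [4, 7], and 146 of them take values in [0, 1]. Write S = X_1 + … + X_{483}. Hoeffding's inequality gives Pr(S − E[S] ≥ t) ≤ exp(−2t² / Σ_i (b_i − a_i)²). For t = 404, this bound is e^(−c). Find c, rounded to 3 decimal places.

Σ(b_i − a_i)² = 128·12² + 209·3² + 146·1² = 20459.
c = 2t² / 20459 = 2·404² / 20459 = 15.9554.

15.955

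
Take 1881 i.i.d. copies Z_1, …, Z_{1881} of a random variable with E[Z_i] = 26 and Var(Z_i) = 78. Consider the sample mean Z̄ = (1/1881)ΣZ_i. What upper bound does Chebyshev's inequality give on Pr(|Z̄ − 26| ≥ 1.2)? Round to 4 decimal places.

Var(Z̄) = Var(Z_i)/n = 78/1881 = 0.041467.
Chebyshev: Pr(|Z̄ − 26| ≥ 1.2) ≤ Var(Z̄)/(1.2)² = 78/(1881·1.2²) = 0.0288.

0.0288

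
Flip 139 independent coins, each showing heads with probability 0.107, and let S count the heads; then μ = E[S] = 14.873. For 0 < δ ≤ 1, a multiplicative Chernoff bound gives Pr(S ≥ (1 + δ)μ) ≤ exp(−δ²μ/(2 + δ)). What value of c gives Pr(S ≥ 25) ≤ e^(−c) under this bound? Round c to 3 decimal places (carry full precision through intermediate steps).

2.572

Write 25 = (1 + δ)μ, so δ = 25/14.873 − 1 = 0.6808983…
Then the exponent is δ²μ/(2 + δ) = (25 − μ)² / (μ·(2 + δ)) = 2.572070.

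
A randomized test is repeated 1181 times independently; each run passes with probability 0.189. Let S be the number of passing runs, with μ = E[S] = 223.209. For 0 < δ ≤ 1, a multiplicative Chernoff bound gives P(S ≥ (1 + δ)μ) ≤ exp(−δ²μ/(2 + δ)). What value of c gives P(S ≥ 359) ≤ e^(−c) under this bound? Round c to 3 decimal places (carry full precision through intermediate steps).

Write 359 = (1 + δ)μ, so δ = 359/223.209 − 1 = 0.6083581…
Then the exponent is δ²μ/(2 + δ) = (359 − μ)² / (μ·(2 + δ)) = 31.671094.

31.671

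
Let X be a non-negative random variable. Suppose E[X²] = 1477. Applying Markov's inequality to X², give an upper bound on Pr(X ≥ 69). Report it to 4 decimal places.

0.3102

Since X ≥ 0, the event {X ≥ 69} is the same as {X² ≥ 4761}.
Markov's inequality applied to X² gives Pr(X² ≥ 4761) ≤ E[X²]/4761 = 1477/4761 = 0.3102.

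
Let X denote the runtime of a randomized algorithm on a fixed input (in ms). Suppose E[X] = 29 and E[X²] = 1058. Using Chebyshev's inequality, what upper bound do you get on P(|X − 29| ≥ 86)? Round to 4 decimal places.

Var(X) = E[X²] − (E[X])² = 1058 − 841 = 217.
Chebyshev's inequality: P(|X − μ| ≥ t) ≤ Var(X)/t² = 217/7396 = 0.0293.

0.0293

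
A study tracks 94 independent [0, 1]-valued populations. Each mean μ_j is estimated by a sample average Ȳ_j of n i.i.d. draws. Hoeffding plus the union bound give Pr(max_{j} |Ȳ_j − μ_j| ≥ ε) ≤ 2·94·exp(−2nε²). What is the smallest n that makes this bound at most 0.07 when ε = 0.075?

Need 2·94·exp(−2nε²) ≤ 0.07, i.e. exp(−2nε²) ≤ 0.07/188.
So 2nε² ≥ ln(188/0.07) = 7.895702.
Hence n ≥ 7.895702/(2·0.075²) = 701.840.
The smallest integer n is 702.

702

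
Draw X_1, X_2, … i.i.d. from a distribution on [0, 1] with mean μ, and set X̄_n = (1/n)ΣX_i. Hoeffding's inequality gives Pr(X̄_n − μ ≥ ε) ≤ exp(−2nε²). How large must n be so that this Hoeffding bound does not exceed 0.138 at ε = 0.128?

Require exp(−2nε²) ≤ 0.138, i.e. 2nε² ≥ ln(1/0.138) = 1.980502.
So n ≥ 1.980502 / (2·0.128²) = 60.440.
The smallest integer n is 61.

61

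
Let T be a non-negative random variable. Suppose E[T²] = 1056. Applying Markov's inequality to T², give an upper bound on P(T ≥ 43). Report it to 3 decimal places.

0.571

Since T ≥ 0, the event {T ≥ 43} is the same as {T² ≥ 1849}.
Markov's inequality applied to T² gives P(T² ≥ 1849) ≤ E[T²]/1849 = 1056/1849 = 0.5711.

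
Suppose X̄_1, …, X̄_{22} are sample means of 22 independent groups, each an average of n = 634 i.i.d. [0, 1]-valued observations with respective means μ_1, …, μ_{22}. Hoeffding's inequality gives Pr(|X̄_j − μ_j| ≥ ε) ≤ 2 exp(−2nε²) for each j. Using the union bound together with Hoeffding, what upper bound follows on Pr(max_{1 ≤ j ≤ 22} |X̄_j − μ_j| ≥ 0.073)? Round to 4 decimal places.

Per-experiment Hoeffding bound: 2·exp(−2·634·0.073²) = 2·exp(−6.75717) = 0.002325.
Union bound over 22 events: 22·0.002325 = 0.05115.

0.0512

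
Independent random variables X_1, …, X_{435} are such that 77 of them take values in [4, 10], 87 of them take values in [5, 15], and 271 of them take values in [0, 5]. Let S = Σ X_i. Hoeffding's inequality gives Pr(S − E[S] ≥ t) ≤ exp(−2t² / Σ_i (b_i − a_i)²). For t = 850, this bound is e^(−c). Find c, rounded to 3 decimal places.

79.191

Σ(b_i − a_i)² = 77·6² + 87·10² + 271·5² = 18247.
c = 2t² / 18247 = 2·850² / 18247 = 79.1911.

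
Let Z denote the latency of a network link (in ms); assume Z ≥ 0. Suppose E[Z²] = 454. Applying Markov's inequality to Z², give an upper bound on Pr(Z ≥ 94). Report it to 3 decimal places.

0.051

Since Z ≥ 0, the event {Z ≥ 94} is the same as {Z² ≥ 8836}.
Markov's inequality applied to Z² gives Pr(Z² ≥ 8836) ≤ E[Z²]/8836 = 454/8836 = 0.0514.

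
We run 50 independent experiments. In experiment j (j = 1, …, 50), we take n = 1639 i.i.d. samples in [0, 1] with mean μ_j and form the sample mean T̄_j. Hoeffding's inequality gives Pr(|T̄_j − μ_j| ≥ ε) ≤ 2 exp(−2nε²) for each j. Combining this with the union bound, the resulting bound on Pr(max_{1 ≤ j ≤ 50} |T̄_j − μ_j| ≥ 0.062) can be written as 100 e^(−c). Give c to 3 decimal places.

12.601

Union bound over the 50 events: Pr(max_{1 ≤ j ≤ 50} |T̄_j − μ_j| ≥ 0.062) ≤ 50·2·exp(−2nε²) = 100 exp(−2·1639·0.062²).
So c = 2·1639·0.062² = 12.6006.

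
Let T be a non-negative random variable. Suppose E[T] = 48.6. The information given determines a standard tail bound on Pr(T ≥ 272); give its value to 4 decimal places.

0.1787

Only the mean of a non-negative variable is known, so Markov's inequality is the applicable tail bound.
Markov's inequality: for a non-negative random variable, Pr(T ≥ a) ≤ E[T]/a.
Here E[T] = 48.6 and a = 272, so the bound is 48.6/272 = 0.1787.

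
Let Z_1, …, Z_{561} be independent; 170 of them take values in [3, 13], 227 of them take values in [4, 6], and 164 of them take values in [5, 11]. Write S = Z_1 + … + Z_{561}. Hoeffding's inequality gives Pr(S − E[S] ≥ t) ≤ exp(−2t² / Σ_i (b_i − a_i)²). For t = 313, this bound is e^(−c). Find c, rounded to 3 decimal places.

8.229

Σ(b_i − a_i)² = 170·10² + 227·2² + 164·6² = 23812.
c = 2t² / 23812 = 2·313² / 23812 = 8.2285.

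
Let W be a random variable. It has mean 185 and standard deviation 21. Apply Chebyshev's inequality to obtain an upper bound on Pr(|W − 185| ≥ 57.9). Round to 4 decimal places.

0.1315

Chebyshev: Pr(|W − μ| ≥ t) ≤ Var(W)/t².
Var(W) = σ² = 21² = 441.
Bound = 441 / 3352.41 = 0.1315.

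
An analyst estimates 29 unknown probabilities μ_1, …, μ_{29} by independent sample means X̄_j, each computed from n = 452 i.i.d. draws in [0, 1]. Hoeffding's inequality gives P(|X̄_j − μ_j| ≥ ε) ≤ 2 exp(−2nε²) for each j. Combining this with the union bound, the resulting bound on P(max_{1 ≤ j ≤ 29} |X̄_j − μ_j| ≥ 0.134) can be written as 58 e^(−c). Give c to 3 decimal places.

Union bound over the 29 events: P(max_{1 ≤ j ≤ 29} |X̄_j − μ_j| ≥ 0.134) ≤ 29·2·exp(−2nε²) = 58 exp(−2·452·0.134²).
So c = 2·452·0.134² = 16.2322.

16.232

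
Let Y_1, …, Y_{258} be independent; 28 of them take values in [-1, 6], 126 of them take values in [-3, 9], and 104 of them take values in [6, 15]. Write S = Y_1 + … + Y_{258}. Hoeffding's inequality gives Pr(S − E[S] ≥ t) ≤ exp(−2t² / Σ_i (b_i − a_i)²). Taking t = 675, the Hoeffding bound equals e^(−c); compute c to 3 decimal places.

32.615

Σ(b_i − a_i)² = 28·7² + 126·12² + 104·9² = 27940.
c = 2t² / 27940 = 2·675² / 27940 = 32.6145.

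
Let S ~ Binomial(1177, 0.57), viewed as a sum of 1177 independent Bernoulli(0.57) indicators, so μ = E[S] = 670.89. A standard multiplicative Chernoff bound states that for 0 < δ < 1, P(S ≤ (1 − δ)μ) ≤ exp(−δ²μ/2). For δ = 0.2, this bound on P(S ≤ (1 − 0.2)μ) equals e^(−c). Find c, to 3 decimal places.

13.418

c = δ²μ/2 = 0.2²·670.89/2 = 13.4178.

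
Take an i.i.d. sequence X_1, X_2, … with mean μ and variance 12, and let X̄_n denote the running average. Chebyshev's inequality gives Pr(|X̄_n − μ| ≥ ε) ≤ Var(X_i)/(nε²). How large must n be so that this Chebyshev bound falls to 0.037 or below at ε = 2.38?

58

Require 12/(n·2.38²) ≤ 0.037, i.e. n ≥ 12/(0.037·2.38²) = 57.257.
The smallest integer n is 58.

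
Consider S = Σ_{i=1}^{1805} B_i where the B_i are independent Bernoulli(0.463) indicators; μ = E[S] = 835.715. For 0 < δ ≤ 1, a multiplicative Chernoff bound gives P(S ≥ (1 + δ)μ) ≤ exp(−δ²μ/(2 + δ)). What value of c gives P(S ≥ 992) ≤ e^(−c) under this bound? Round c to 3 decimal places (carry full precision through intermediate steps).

Write 992 = (1 + δ)μ, so δ = 992/835.715 − 1 = 0.1870075…
Then the exponent is δ²μ/(2 + δ) = (992 − μ)² / (μ·(2 + δ)) = 13.363682.

13.364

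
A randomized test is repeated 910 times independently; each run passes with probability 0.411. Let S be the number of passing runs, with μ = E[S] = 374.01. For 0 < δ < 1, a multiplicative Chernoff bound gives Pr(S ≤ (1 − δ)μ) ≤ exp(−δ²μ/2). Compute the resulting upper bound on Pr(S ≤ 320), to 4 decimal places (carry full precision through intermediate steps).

0.0202

Write 320 = (1 − δ)μ, so δ = 1 − 320/374.01 = 0.1444079…
Then the exponent is δ²μ/2 = (μ − 320)²/(2μ) = 3.899735.
Bound = exp(−3.899735) = 0.02025.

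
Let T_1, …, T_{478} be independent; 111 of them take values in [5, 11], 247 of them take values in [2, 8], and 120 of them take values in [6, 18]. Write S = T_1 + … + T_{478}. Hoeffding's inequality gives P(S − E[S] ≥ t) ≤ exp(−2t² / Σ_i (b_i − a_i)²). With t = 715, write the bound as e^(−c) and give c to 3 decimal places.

Σ(b_i − a_i)² = 111·6² + 247·6² + 120·12² = 30168.
c = 2t² / 30168 = 2·715² / 30168 = 33.8919.

33.892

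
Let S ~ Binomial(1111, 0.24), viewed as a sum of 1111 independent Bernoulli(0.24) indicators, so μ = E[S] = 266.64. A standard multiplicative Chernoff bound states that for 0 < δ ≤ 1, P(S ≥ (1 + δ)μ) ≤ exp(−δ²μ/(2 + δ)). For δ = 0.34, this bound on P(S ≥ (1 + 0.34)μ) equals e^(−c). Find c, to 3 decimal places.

13.172

c = δ²μ/(2 + δ) = 0.34²·266.64/(2 + 0.34) = 13.1725.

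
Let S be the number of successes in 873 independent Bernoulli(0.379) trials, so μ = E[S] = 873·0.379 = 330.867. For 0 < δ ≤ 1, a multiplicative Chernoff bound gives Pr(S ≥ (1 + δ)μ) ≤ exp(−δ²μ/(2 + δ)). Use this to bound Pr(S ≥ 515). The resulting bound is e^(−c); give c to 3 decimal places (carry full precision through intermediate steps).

Write 515 = (1 + δ)μ, so δ = 515/330.867 − 1 = 0.5565167…
Then the exponent is δ²μ/(2 + δ) = (515 − μ)² / (μ·(2 + δ)) = 40.083088.

40.083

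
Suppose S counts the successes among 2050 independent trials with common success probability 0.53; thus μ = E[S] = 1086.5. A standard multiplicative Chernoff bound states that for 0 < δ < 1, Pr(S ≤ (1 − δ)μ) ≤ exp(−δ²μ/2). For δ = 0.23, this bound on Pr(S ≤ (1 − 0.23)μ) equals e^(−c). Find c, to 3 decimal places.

28.738

c = δ²μ/2 = 0.23²·1086.5/2 = 28.7379.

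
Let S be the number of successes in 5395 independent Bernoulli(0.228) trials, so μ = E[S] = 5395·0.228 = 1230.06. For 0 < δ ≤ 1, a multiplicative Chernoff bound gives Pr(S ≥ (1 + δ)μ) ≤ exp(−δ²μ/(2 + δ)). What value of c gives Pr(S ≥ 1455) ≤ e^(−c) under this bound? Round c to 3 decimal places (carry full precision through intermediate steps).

Write 1455 = (1 + δ)μ, so δ = 1455/1230.06 − 1 = 0.1828691…
Then the exponent is δ²μ/(2 + δ) = (1455 − μ)² / (μ·(2 + δ)) = 18.844273.

18.844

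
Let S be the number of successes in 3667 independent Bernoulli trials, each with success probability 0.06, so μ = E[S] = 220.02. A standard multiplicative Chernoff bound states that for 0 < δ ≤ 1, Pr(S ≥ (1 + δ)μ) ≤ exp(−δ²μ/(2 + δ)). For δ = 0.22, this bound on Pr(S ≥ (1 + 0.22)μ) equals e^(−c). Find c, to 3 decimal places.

4.797

c = δ²μ/(2 + δ) = 0.22²·220.02/(2 + 0.22) = 4.7968.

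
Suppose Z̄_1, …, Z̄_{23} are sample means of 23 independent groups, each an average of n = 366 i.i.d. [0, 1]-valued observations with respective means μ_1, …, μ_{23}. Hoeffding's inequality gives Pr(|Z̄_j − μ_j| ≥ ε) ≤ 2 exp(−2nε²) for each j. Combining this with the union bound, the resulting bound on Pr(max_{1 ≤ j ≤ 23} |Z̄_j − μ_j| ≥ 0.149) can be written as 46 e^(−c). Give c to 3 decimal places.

16.251

Union bound over the 23 events: Pr(max_{1 ≤ j ≤ 23} |Z̄_j − μ_j| ≥ 0.149) ≤ 23·2·exp(−2nε²) = 46 exp(−2·366·0.149²).
So c = 2·366·0.149² = 16.2511.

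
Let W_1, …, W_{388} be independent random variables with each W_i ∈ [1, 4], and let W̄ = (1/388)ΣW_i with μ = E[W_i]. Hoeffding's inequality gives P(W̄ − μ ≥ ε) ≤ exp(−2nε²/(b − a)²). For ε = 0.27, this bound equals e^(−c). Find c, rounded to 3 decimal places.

6.286

c = 2nε²/(b − a)² = 2·388·0.27² / 3² = 6.2856.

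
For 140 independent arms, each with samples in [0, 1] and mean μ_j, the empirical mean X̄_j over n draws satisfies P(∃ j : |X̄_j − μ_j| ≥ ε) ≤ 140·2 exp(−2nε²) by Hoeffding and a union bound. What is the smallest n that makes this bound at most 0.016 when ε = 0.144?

Need 2·140·exp(−2nε²) ≤ 0.016, i.e. exp(−2nε²) ≤ 0.016/280.
So 2nε² ≥ ln(280/0.016) = 9.769956.
Hence n ≥ 9.769956/(2·0.144²) = 235.580.
The smallest integer n is 236.

236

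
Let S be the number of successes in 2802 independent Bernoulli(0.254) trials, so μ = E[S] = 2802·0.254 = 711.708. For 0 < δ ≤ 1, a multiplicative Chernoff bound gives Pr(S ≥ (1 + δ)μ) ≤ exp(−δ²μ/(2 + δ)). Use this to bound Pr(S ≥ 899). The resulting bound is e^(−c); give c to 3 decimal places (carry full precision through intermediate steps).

Write 899 = (1 + δ)μ, so δ = 899/711.708 − 1 = 0.2631585…
Then the exponent is δ²μ/(2 + δ) = (899 − μ)² / (μ·(2 + δ)) = 21.778183.

21.778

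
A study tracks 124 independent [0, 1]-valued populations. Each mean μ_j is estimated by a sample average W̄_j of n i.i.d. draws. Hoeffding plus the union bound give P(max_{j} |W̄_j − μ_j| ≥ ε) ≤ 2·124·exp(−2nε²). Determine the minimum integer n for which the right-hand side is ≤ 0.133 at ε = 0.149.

170

Need 2·124·exp(−2nε²) ≤ 0.133, i.e. exp(−2nε²) ≤ 0.133/248.
So 2nε² ≥ ln(248/0.133) = 7.530835.
Hence n ≥ 7.530835/(2·0.149²) = 169.606.
The smallest integer n is 170.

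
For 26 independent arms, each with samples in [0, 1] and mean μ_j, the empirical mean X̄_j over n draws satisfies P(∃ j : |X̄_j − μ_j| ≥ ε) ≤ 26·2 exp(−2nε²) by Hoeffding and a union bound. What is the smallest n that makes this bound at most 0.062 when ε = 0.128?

206

Need 2·26·exp(−2nε²) ≤ 0.062, i.e. exp(−2nε²) ≤ 0.062/52.
So 2nε² ≥ ln(52/0.062) = 6.731865.
Hence n ≥ 6.731865/(2·0.128²) = 205.440.
The smallest integer n is 206.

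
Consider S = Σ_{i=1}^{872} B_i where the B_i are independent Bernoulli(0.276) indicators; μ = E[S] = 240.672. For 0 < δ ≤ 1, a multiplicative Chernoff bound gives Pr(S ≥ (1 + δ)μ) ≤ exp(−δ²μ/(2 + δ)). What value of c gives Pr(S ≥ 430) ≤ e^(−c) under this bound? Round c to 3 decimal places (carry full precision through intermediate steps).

53.447

Write 430 = (1 + δ)μ, so δ = 430/240.672 − 1 = 0.786664…
Then the exponent is δ²μ/(2 + δ) = (430 − μ)² / (μ·(2 + δ)) = 53.446531.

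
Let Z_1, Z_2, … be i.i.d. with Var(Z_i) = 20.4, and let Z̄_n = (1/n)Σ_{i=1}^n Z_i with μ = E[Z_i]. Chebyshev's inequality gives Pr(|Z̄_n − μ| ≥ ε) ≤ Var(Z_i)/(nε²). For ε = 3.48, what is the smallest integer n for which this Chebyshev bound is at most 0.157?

Require 20.4/(n·3.48²) ≤ 0.157, i.e. n ≥ 20.4/(0.157·3.48²) = 10.729.
The smallest integer n is 11.

11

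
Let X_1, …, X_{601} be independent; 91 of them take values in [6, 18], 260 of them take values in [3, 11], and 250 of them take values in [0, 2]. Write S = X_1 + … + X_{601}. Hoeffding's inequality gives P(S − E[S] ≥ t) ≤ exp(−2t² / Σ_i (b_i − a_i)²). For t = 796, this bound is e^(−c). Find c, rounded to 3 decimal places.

41.219

Σ(b_i − a_i)² = 91·12² + 260·8² + 250·2² = 30744.
c = 2t² / 30744 = 2·796² / 30744 = 41.2188.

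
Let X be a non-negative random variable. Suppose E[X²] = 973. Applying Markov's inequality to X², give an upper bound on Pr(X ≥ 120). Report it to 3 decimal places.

0.068

Since X ≥ 0, the event {X ≥ 120} is the same as {X² ≥ 14400}.
Markov's inequality applied to X² gives Pr(X² ≥ 14400) ≤ E[X²]/14400 = 973/14400 = 0.0676.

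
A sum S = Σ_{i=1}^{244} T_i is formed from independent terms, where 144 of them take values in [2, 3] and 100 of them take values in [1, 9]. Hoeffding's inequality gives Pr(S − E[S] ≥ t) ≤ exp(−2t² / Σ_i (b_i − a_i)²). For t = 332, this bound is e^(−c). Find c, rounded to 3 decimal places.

33.687

Σ(b_i − a_i)² = 144·1² + 100·8² = 6544.
c = 2t² / 6544 = 2·332² / 6544 = 33.6870.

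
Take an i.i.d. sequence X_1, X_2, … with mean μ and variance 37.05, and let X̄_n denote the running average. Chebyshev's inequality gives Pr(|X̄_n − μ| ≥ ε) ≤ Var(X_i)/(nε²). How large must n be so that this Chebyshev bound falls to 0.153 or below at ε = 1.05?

220

Require 37.05/(n·1.05²) ≤ 0.153, i.e. n ≥ 37.05/(0.153·1.05²) = 219.643.
The smallest integer n is 220.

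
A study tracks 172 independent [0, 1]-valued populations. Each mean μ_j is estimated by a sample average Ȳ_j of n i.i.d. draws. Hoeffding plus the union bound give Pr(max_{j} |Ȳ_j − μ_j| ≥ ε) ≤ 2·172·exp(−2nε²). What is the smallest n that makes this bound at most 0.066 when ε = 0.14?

Need 2·172·exp(−2nε²) ≤ 0.066, i.e. exp(−2nε²) ≤ 0.066/344.
So 2nε² ≥ ln(344/0.066) = 8.558742.
Hence n ≥ 8.558742/(2·0.14²) = 218.335.
The smallest integer n is 219.

219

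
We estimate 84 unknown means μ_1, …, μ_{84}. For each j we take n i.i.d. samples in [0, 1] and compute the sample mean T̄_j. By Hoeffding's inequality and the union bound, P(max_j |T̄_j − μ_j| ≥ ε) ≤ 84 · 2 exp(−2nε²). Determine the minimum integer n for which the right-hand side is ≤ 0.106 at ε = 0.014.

Need 2·84·exp(−2nε²) ≤ 0.106, i.e. exp(−2nε²) ≤ 0.106/168.
So 2nε² ≥ ln(168/0.106) = 7.368280.
Hence n ≥ 7.368280/(2·0.014²) = 18796.633.
The smallest integer n is 18797.

18797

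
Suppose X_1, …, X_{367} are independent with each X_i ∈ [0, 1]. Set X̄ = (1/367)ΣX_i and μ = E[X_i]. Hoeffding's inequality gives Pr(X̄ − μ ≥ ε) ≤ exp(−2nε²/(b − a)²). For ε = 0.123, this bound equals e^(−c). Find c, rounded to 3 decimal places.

c = 2nε²/(b − a)² = 2·367·0.123² / 1² = 11.1047.

11.105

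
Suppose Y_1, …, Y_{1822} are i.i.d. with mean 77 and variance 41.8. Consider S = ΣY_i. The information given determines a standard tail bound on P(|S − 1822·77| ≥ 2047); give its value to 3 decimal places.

With mean and variance of each term known, Chebyshev's inequality bounds the deviation of the sum (or sample mean).
Var(S) = n·Var(Y_i) = 1822·41.8 = 76159.6.
Chebyshev: P(|S − 1822·77| ≥ 2047) ≤ Var(S)/2047² = 76159.6/4190209 = 0.0182.

0.018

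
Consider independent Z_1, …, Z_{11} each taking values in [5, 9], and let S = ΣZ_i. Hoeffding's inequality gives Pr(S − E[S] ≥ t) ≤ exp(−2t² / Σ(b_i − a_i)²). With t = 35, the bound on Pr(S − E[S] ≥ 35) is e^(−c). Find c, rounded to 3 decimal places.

Σ(b_i − a_i)² = 11·(4)² = 176.
c = 2t²/176 = 2·35²/176 = 13.9205.

13.920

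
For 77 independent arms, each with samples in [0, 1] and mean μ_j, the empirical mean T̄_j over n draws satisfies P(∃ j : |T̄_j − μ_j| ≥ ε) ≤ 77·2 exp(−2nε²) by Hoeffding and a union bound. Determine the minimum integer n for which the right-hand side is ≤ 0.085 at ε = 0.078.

Need 2·77·exp(−2nε²) ≤ 0.085, i.e. exp(−2nε²) ≤ 0.085/154.
So 2nε² ≥ ln(154/0.085) = 7.502057.
Hence n ≥ 7.502057/(2·0.078²) = 616.540.
The smallest integer n is 617.

617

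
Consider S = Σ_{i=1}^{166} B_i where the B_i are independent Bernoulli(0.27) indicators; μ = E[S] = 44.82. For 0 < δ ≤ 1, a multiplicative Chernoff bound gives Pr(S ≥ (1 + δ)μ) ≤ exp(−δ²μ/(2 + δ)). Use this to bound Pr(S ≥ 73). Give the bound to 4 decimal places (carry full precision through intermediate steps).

0.0012

Write 73 = (1 + δ)μ, so δ = 73/44.82 − 1 = 0.6287372…
Then the exponent is δ²μ/(2 + δ) = (73 − μ)² / (μ·(2 + δ)) = 6.740048.
Bound = exp(−6.740048) = 0.00118.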